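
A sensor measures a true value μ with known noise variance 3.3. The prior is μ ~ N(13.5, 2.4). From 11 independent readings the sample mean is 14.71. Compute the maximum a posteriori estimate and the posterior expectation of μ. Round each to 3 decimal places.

Posterior for μ is Normal. Precision-weighted mean: (1/2.4·13.5 + 11/3.3·14.71) / (1/2.4 + 11/3.3) = 14.576.
A Normal posterior is symmetric, so mode = mean.

MAP: 14.576. Posterior mean: 14.576.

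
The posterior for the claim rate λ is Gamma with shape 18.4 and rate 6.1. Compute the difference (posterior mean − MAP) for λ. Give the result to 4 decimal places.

0.1639

Mode = (α−1)/β = 17.4/6.1 = 2.8525.
Mean = α/β = 18.4/6.1 = 3.0164.
Difference = 3.0164 − 2.8525 = 0.1639.
The mean is pulled above the mode by the posterior's right skew.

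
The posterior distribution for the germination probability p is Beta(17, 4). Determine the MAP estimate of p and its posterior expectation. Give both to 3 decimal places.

MAP: 0.842. Posterior mean: 0.810.

Mode = (17−1)/(17+4−2) = 16/19 = 0.842.
Mean = 17/(17+4) = 17/21 = 0.810.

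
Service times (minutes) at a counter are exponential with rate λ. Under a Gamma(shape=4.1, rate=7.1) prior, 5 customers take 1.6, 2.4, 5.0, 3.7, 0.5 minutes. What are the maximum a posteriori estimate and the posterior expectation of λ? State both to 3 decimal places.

MAP = 0.399, posterior mean = 0.448

Σ times = 13.2. Posterior: Gamma(shape = 4.1+5 = 9.1, rate = 7.1+13.2 = 20.3).
Mode = (α−1)/β = 8.1/20.3 = 0.399.
Mean = α/β = 9.1/20.3 = 0.448.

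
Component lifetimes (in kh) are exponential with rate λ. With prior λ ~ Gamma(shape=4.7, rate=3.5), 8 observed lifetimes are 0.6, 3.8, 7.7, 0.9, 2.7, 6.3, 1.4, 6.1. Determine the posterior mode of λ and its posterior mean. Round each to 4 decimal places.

Σ times = 29.5. Posterior: Gamma(shape = 4.7+8 = 12.7, rate = 3.5+29.5 = 33.0).
Mode = (α−1)/β = 11.7/33.0 = 0.3545.
Mean = α/β = 12.7/33.0 = 0.3848.

posterior mode = 0.3545, posterior mean = 0.3848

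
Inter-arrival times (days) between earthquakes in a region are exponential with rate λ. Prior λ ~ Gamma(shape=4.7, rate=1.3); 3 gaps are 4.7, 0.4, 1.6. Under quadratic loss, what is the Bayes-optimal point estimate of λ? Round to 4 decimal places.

0.9625

Σ times = 6.7. Posterior: Gamma(shape = 4.7+3 = 7.7, rate = 1.3+6.7 = 8.0).
Mode = (α−1)/β = 6.7/8.0 = 0.8375.
Mean = α/β = 7.7/8.0 = 0.9625.
Quadratic loss ⇒ the optimal estimator is the posterior mean.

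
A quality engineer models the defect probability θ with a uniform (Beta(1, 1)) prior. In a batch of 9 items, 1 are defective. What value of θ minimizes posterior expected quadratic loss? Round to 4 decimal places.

Posterior: Beta(1+1, 1+8) = Beta(2, 9).
Mode = (2−1)/(2+9−2) = 1/9 = 0.1111.
With a flat prior the MAP equals the MLE, 1/9.
Mean = 2/(2+9) = 2/11 = 0.1818.
Quadratic loss ⇒ the optimal estimator is the posterior mean.

0.1818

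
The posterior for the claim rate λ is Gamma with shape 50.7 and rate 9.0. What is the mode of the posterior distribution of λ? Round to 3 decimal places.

5.522

Mode = (α−1)/β = 49.7/9.0 = 5.522.
Mean = α/β = 50.7/9.0 = 5.633.
This is the posterior mode — the MAP estimate.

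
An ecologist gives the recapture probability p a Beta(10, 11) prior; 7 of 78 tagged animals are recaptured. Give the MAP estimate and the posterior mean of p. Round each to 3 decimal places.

Posterior: Beta(10+7, 11+71) = Beta(17, 82).
Mode = (17−1)/(17+82−2) = 16/97 = 0.165.
Mean = 17/(17+82) = 17/99 = 0.172.

MAP = 0.165; posterior mean = 0.172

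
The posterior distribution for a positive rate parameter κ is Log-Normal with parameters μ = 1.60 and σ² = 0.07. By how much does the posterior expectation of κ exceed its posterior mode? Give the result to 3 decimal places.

0.511

Mode = exp(μ − σ²) = exp(1.53) = 4.618.
Mean = exp(μ + σ²/2) = exp(1.635) = 5.129.
Difference = 5.129 − 4.618 = 0.511.
Mean > mode: the posterior has a right tail.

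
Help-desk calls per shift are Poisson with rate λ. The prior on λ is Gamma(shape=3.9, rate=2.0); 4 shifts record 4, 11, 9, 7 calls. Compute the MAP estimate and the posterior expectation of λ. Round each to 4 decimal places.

MAP: 5.6500. Posterior mean: 5.8167.

Σ counts = 31. Posterior: Gamma(shape = 3.9+31 = 34.9, rate = 2.0+4 = 6.0).
Mode = (α−1)/β = 33.9/6.0 = 5.6500.
Mean = α/β = 34.9/6.0 = 5.8167.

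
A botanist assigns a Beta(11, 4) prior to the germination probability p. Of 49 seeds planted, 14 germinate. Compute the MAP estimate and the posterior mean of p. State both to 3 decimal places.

Posterior: Beta(11+14, 4+35) = Beta(25, 39).
Mode = (25−1)/(25+39−2) = 24/62 = 0.387.
Mean = 25/(25+39) = 25/64 = 0.391.
The posterior is right-skewed, so the mean exceeds the mode.

MAP = 0.387, posterior mean = 0.391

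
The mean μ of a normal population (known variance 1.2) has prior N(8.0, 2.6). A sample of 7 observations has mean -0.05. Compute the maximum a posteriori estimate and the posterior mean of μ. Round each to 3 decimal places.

Posterior for μ is Normal. Precision-weighted mean: (1/2.6·8.0 + 7/1.2·-0.05) / (1/2.6 + 7/1.2) = 0.448.
A Normal posterior is symmetric, so mode = mean.

MAP = 0.448; posterior mean = 0.448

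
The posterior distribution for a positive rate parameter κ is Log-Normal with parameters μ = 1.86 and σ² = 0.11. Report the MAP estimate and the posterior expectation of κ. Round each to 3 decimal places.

κ_MAP = 5.755, E[κ|data] = 6.787

Mode = exp(μ − σ²) = exp(1.75) = 5.755.
Mean = exp(μ + σ²/2) = exp(1.915) = 6.787.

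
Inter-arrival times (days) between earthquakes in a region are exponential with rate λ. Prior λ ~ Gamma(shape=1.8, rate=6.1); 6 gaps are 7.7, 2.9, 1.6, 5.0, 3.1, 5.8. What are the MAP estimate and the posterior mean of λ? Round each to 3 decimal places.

MAP = 0.211; posterior mean = 0.242

Σ times = 26.1. Posterior: Gamma(shape = 1.8+6 = 7.8, rate = 6.1+26.1 = 32.2).
Mode = (α−1)/β = 6.8/32.2 = 0.211.
Mean = α/β = 7.8/32.2 = 0.242.
Right-skewed posterior ⇒ mode < mean.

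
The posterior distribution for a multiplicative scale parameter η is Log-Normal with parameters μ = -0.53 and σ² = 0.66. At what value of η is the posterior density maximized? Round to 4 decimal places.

0.3042

Mode = exp(μ − σ²) = exp(-1.19) = 0.3042.
Mean = exp(μ + σ²/2) = exp(-0.200) = 0.8187.
This is the posterior mode — the MAP estimate.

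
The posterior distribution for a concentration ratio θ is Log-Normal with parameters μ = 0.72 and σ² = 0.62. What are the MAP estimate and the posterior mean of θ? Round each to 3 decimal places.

Mode = exp(μ − σ²) = exp(0.10) = 1.105.
Mean = exp(μ + σ²/2) = exp(1.030) = 2.801.

MAP = 1.105, posterior mean = 2.801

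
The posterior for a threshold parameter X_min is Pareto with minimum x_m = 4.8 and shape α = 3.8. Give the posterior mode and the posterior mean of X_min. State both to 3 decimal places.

posterior mode = 4.800, posterior mean = 6.514

The Pareto density is strictly decreasing on [x_m, ∞), so the mode is x_m = 4.800.
Mean = α·x_m/(α−1) = 3.8·4.8/2.8 = 6.514.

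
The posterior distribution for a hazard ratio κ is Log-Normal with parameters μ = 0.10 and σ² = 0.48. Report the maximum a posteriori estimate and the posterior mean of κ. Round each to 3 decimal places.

MAP: 0.684. Posterior mean: 1.405.

Mode = exp(μ − σ²) = exp(-0.38) = 0.684.
Mean = exp(μ + σ²/2) = exp(0.340) = 1.405.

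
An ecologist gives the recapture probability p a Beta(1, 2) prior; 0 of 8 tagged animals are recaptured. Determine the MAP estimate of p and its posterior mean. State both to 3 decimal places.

p_MAP = 0.000, E[p|data] = 0.091

Posterior: Beta(1+0, 2+8) = Beta(1, 10).
Since α = 1 ≤ 1 and β > 1, the Beta density is monotone decreasing on [0,1]; the mode is at 0.
Mean = 1/(1+10) = 0.091.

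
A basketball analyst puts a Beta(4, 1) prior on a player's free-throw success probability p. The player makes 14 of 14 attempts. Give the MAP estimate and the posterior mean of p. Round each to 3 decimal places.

Posterior: Beta(4+14, 1+0) = Beta(18, 1).
Since β = 1 ≤ 1 and α > 1, the Beta density is monotone increasing on [0,1]; the mode is at 1.
Mean = 18/(18+1) = 0.947.
The posterior is left-skewed, so the mode exceeds the mean.

MAP: 1.000. Posterior mean: 0.947.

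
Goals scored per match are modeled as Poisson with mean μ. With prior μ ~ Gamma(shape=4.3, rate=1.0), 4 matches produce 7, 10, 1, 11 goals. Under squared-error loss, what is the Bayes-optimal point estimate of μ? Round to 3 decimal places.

6.660

Σ counts = 29. Posterior: Gamma(shape = 4.3+29 = 33.3, rate = 1.0+4 = 5.0).
Mode = (α−1)/β = 32.3/5.0 = 6.460.
Mean = α/β = 33.3/5.0 = 6.660.
Squared-error loss ⇒ the optimal estimator is the posterior mean.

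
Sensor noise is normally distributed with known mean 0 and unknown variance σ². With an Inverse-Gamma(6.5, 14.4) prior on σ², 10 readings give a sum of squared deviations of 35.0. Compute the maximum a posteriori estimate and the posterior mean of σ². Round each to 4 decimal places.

Posterior: Inverse-Gamma(shape = 6.5+10/2 = 11.5, scale = 14.4+35.0/2 = 31.9).
Mode = β/(α+1) = 31.9/12.5 = 2.5520.
Mean = β/(α−1) = 31.9/10.5 = 3.0381.

MAP: 2.5520. Posterior mean: 3.0381.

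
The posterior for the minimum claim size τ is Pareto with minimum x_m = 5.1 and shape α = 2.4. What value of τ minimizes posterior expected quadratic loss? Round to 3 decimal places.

8.743

The Pareto density is strictly decreasing on [x_m, ∞), so the mode is x_m = 5.100.
Mean = α·x_m/(α−1) = 2.4·5.1/1.4 = 8.743.
Quadratic loss ⇒ the optimal estimator is the posterior mean.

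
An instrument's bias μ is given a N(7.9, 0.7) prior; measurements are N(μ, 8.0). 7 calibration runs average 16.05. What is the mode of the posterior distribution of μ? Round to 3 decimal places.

10.996

Posterior for μ is Normal. Precision-weighted mean: (1/0.7·7.9 + 7/8.0·16.05) / (1/0.7 + 7/8.0) = 10.996.
A Normal posterior is symmetric, so mode = mean.
This is the posterior mode — the MAP estimate.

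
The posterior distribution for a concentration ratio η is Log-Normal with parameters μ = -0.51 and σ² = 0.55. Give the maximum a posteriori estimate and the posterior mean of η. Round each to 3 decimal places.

MAP: 0.346. Posterior mean: 0.791.

Mode = exp(μ − σ²) = exp(-1.06) = 0.346.
Mean = exp(μ + σ²/2) = exp(-0.235) = 0.791.
Right-skewed posterior ⇒ mode < mean.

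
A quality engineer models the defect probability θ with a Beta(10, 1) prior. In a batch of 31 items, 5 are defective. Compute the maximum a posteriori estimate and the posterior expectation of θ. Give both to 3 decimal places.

MAP = 0.350; posterior mean = 0.357

Posterior: Beta(10+5, 1+26) = Beta(15, 27).
Mode = (15−1)/(15+27−2) = 14/40 = 0.350.
Mean = 15/(15+27) = 15/42 = 0.357.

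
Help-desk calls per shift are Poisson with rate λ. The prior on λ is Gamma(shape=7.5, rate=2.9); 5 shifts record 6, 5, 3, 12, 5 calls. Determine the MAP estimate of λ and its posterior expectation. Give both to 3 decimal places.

Σ counts = 31. Posterior: Gamma(shape = 7.5+31 = 38.5, rate = 2.9+5 = 7.9).
Mode = (α−1)/β = 37.5/7.9 = 4.747.
Mean = α/β = 38.5/7.9 = 4.873.
The posterior is right-skewed, so the mean exceeds the mode.

MAP estimate = 4.747, posterior expectation = 4.873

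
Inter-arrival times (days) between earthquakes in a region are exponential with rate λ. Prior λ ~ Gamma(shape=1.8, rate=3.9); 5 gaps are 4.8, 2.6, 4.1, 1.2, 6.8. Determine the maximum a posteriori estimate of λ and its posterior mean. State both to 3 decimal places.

Σ times = 19.5. Posterior: Gamma(shape = 1.8+5 = 6.8, rate = 3.9+19.5 = 23.4).
Mode = (α−1)/β = 5.8/23.4 = 0.248.
Mean = α/β = 6.8/23.4 = 0.291.

MAP: 0.248. Posterior mean: 0.291.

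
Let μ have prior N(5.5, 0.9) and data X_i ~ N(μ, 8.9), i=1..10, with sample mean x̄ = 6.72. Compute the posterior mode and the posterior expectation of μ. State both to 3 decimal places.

Posterior for μ is Normal. Precision-weighted mean: (1/0.9·5.5 + 10/8.9·6.72) / (1/0.9 + 10/8.9) = 6.113.
A Normal posterior is symmetric, so mode = mean.

MAP = 6.113, posterior mean = 6.113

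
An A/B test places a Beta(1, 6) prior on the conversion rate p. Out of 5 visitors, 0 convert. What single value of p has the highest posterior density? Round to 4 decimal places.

Posterior: Beta(1+0, 6+5) = Beta(1, 11).
Since α = 1 ≤ 1 and β > 1, the Beta density is monotone decreasing on [0,1]; the mode is at 0.
Mean = 1/(1+11) = 0.0833.
This is the posterior mode — the MAP estimate.

0.0000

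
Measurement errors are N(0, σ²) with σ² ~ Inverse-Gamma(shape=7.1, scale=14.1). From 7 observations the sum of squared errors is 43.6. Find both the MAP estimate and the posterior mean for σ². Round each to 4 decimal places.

Posterior: Inverse-Gamma(shape = 7.1+7/2 = 10.6, scale = 14.1+43.6/2 = 35.9).
Mode = β/(α+1) = 35.9/11.6 = 3.0948.
Mean = β/(α−1) = 35.9/9.6 = 3.7396.

MAP: 3.0948. Posterior mean: 3.7396.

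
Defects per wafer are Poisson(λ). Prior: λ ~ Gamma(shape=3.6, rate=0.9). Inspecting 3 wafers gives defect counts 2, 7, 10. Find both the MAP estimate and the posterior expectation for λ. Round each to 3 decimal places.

Σ counts = 19. Posterior: Gamma(shape = 3.6+19 = 22.6, rate = 0.9+3 = 3.9).
Mode = (α−1)/β = 21.6/3.9 = 5.538.
Mean = α/β = 22.6/3.9 = 5.795.

MAP estimate = 5.538, posterior expectation = 5.795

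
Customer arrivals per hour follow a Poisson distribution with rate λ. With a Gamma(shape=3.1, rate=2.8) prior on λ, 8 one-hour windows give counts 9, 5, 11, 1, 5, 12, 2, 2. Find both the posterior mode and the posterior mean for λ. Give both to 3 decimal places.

MAP = 4.546, posterior mean = 4.639

Σ counts = 47. Posterior: Gamma(shape = 3.1+47 = 50.1, rate = 2.8+8 = 10.8).
Mode = (α−1)/β = 49.1/10.8 = 4.546.
Mean = α/β = 50.1/10.8 = 4.639.
Right-skewed posterior ⇒ mode < mean.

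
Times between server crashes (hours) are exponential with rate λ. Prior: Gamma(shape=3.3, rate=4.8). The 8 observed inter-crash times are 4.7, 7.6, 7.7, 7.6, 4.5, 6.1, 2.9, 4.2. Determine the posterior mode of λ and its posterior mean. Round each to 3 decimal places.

MAP = 0.206, posterior mean = 0.226

Σ times = 45.3. Posterior: Gamma(shape = 3.3+8 = 11.3, rate = 4.8+45.3 = 50.1).
Mode = (α−1)/β = 10.3/50.1 = 0.206.
Mean = α/β = 11.3/50.1 = 0.226.
The posterior is right-skewed, so the mean exceeds the mode.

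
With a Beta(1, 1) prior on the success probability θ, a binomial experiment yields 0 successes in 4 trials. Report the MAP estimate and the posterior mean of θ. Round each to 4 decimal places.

Posterior: Beta(1+0, 1+4) = Beta(1, 5).
Since α = 1 ≤ 1 and β > 1, the Beta density is monotone decreasing on [0,1]; the mode is at 0.
Mean = 1/(1+5) = 0.1667.
The posterior is right-skewed, so the mean exceeds the mode.

MAP = 0.0000, posterior mean = 0.1667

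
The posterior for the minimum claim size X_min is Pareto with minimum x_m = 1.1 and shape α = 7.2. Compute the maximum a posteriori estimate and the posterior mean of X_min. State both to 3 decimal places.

MAP: 1.100. Posterior mean: 1.277.

The Pareto density is strictly decreasing on [x_m, ∞), so the mode is x_m = 1.100.
Mean = α·x_m/(α−1) = 7.2·1.1/6.2 = 1.277.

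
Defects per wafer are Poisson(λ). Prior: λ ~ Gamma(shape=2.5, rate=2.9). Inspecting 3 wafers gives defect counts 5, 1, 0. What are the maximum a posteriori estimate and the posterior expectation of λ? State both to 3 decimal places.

maximum a posteriori estimate = 1.271, posterior expectation = 1.441

Σ counts = 6. Posterior: Gamma(shape = 2.5+6 = 8.5, rate = 2.9+3 = 5.9).
Mode = (α−1)/β = 7.5/5.9 = 1.271.
Mean = α/β = 8.5/5.9 = 1.441.
The posterior is right-skewed, so the mean exceeds the mode.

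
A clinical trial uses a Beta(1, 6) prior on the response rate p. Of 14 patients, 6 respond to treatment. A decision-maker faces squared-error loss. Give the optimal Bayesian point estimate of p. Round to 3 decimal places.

Posterior: Beta(1+6, 6+8) = Beta(7, 14).
Mode = (7−1)/(7+14−2) = 6/19 = 0.316.
Mean = 7/(7+14) = 7/21 = 0.333.
Squared-error loss ⇒ the optimal estimator is the posterior mean.

0.333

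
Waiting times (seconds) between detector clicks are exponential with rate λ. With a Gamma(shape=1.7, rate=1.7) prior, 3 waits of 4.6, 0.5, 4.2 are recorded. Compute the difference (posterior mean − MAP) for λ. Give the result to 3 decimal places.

0.091

Σ times = 9.3. Posterior: Gamma(shape = 1.7+3 = 4.7, rate = 1.7+9.3 = 11.0).
Mode = (α−1)/β = 3.7/11.0 = 0.336.
Mean = α/β = 4.7/11.0 = 0.427.
Difference = 0.427 − 0.336 = 0.091.
The posterior is right-skewed, so the mean exceeds the mode.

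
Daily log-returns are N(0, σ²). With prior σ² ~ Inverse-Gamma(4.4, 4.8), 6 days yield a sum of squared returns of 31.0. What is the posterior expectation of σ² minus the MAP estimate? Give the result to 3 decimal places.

Posterior: Inverse-Gamma(shape = 4.4+6/2 = 7.4, scale = 4.8+31.0/2 = 20.3).
Mode = β/(α+1) = 20.3/8.4 = 2.417.
Mean = β/(α−1) = 20.3/6.4 = 3.172.
Difference = 3.172 − 2.417 = 0.755.

0.755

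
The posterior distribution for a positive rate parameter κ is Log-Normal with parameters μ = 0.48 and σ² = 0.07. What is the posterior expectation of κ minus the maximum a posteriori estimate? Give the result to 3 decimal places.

Mode = exp(μ − σ²) = exp(0.41) = 1.507.
Mean = exp(μ + σ²/2) = exp(0.515) = 1.674.
Difference = 1.674 − 1.507 = 0.167.

0.167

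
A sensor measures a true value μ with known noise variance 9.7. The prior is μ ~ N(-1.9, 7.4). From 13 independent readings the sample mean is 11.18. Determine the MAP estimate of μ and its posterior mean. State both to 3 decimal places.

MAP: 9.982. Posterior mean: 9.982.

Posterior for μ is Normal. Precision-weighted mean: (1/7.4·-1.9 + 13/9.7·11.18) / (1/7.4 + 13/9.7) = 9.982.
A Normal posterior is symmetric, so mode = mean.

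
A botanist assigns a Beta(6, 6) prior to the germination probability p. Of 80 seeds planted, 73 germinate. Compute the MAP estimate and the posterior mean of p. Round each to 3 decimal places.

Posterior: Beta(6+73, 6+7) = Beta(79, 13).
Mode = (79−1)/(79+13−2) = 78/90 = 0.867.
Mean = 79/(79+13) = 79/92 = 0.859.

MAP: 0.867. Posterior mean: 0.859.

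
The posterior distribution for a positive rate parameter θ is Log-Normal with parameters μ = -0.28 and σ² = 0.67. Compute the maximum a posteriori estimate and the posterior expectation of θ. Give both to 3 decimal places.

MAP = 0.387, posterior mean = 1.057

Mode = exp(μ − σ²) = exp(-0.95) = 0.387.
Mean = exp(μ + σ²/2) = exp(0.055) = 1.057.
Mean > mode: the posterior has a right tail.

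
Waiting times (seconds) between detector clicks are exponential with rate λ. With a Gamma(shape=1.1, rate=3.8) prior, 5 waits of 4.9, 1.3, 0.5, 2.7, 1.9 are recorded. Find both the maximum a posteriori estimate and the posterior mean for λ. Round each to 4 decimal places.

Σ times = 11.3. Posterior: Gamma(shape = 1.1+5 = 6.1, rate = 3.8+11.3 = 15.1).
Mode = (α−1)/β = 5.1/15.1 = 0.3377.
Mean = α/β = 6.1/15.1 = 0.4040.
Right-skewed posterior ⇒ mode < mean.

MAP = 0.3377; posterior mean = 0.4040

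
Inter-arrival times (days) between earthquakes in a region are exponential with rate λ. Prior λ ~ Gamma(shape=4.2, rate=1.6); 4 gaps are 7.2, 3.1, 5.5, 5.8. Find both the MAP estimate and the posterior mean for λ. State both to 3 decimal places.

Σ times = 21.6. Posterior: Gamma(shape = 4.2+4 = 8.2, rate = 1.6+21.6 = 23.2).
Mode = (α−1)/β = 7.2/23.2 = 0.310.
Mean = α/β = 8.2/23.2 = 0.353.
The posterior is right-skewed, so the mean exceeds the mode.

MAP estimate = 0.310, posterior mean = 0.353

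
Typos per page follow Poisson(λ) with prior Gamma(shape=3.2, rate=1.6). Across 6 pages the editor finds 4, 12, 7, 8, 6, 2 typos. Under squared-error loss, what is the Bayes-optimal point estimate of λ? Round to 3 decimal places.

5.553

Σ counts = 39. Posterior: Gamma(shape = 3.2+39 = 42.2, rate = 1.6+6 = 7.6).
Mode = (α−1)/β = 41.2/7.6 = 5.421.
Mean = α/β = 42.2/7.6 = 5.553.
Squared-error loss ⇒ the optimal estimator is the posterior mean.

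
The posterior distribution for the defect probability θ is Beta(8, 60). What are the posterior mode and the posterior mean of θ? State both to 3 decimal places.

Mode = (8−1)/(8+60−2) = 7/66 = 0.106.
Mean = 8/(8+60) = 8/68 = 0.118.

θ_MAP = 0.106, E[θ|data] = 0.118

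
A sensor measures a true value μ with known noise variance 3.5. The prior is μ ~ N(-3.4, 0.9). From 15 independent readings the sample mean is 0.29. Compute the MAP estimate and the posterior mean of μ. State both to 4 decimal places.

Posterior for μ is Normal. Precision-weighted mean: (1/0.9·-3.4 + 15/3.5·0.29) / (1/0.9 + 15/3.5) = -0.4697.
A Normal posterior is symmetric, so mode = mean.

MAP = -0.4697; posterior mean = -0.4697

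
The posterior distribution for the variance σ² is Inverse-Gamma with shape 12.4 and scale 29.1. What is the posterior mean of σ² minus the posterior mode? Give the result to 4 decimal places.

Mode = β/(α+1) = 29.1/13.4 = 2.1716.
Mean = β/(α−1) = 29.1/11.4 = 2.5526.
Difference = 2.5526 − 2.1716 = 0.3810.
The mean is pulled above the mode by the posterior's right skew.

0.3810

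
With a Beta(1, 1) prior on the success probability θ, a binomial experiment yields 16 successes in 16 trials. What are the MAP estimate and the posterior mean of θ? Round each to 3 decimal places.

MAP = 1.000, posterior mean = 0.944

Posterior: Beta(1+16, 1+0) = Beta(17, 1).
Since β = 1 ≤ 1 and α > 1, the Beta density is monotone increasing on [0,1]; the mode is at 1.
Mean = 17/(17+1) = 0.944.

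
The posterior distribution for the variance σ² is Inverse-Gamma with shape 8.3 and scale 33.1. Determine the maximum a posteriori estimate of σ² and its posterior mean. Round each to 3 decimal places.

MAP = 3.559, posterior mean = 4.534

Mode = β/(α+1) = 33.1/9.3 = 3.559.
Mean = β/(α−1) = 33.1/7.3 = 4.534.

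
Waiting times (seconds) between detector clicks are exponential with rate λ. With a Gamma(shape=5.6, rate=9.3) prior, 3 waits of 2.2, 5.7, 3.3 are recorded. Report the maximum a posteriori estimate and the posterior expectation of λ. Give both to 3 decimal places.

MAP: 0.371. Posterior mean: 0.420.

Σ times = 11.2. Posterior: Gamma(shape = 5.6+3 = 8.6, rate = 9.3+11.2 = 20.5).
Mode = (α−1)/β = 7.6/20.5 = 0.371.
Mean = α/β = 8.6/20.5 = 0.420.
The posterior is right-skewed, so the mean exceeds the mode.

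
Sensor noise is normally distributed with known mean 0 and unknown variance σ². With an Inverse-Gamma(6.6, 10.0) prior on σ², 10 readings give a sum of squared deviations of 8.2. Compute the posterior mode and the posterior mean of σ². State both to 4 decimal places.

Posterior: Inverse-Gamma(shape = 6.6+10/2 = 11.6, scale = 10.0+8.2/2 = 14.1).
Mode = β/(α+1) = 14.1/12.6 = 1.1190.
Mean = β/(α−1) = 14.1/10.6 = 1.3302.
The mean is pulled above the mode by the posterior's right skew.

σ²_MAP = 1.1190, E[σ²|data] = 1.3302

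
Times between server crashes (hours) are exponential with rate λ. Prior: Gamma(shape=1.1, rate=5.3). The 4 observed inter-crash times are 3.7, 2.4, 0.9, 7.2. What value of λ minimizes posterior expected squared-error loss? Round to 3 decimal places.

Σ times = 14.2. Posterior: Gamma(shape = 1.1+4 = 5.1, rate = 5.3+14.2 = 19.5).
Mode = (α−1)/β = 4.1/19.5 = 0.210.
Mean = α/β = 5.1/19.5 = 0.262.
Squared-error loss ⇒ the optimal estimator is the posterior mean.

0.262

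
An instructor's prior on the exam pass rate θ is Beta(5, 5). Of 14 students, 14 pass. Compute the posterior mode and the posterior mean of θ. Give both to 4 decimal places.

Posterior: Beta(5+14, 5+0) = Beta(19, 5).
Mode = (19−1)/(19+5−2) = 18/22 = 0.8182.
Mean = 19/(19+5) = 19/24 = 0.7917.

MAP: 0.8182. Posterior mean: 0.7917.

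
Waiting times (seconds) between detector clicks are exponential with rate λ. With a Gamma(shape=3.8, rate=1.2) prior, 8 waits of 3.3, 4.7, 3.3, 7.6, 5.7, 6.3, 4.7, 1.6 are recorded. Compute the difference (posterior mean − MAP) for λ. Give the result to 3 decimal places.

0.026

Σ times = 37.2. Posterior: Gamma(shape = 3.8+8 = 11.8, rate = 1.2+37.2 = 38.4).
Mode = (α−1)/β = 10.8/38.4 = 0.281.
Mean = α/β = 11.8/38.4 = 0.307.
Difference = 0.307 − 0.281 = 0.026.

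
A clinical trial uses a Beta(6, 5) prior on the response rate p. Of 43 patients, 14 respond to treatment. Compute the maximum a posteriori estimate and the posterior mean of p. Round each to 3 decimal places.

Posterior: Beta(6+14, 5+29) = Beta(20, 34).
Mode = (20−1)/(20+34−2) = 19/52 = 0.365.
Mean = 20/(20+34) = 20/54 = 0.370.
The posterior is right-skewed, so the mean exceeds the mode.

p_MAP = 0.365, E[p|data] = 0.370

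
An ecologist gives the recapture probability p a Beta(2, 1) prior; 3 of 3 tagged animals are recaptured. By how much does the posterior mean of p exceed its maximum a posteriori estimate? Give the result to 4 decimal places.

Posterior: Beta(2+3, 1+0) = Beta(5, 1).
Since β = 1 ≤ 1 and α > 1, the Beta density is monotone increasing on [0,1]; the mode is at 1.
Mean = 5/(5+1) = 0.8333.
Difference = 0.8333 − 1.0000 = -0.1667.
The posterior is left-skewed, so the mode exceeds the mean.

-0.1667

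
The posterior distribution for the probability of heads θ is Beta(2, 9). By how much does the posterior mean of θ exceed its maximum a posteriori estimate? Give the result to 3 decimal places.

0.071

Mode = (2−1)/(2+9−2) = 1/9 = 0.111.
Mean = 2/(2+9) = 2/11 = 0.182.
Difference = 0.182 − 0.111 = 0.071.
Right-skewed posterior ⇒ mode < mean.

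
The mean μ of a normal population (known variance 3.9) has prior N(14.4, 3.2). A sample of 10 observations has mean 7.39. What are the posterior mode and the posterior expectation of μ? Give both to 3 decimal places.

posterior mode = 8.152, posterior expectation = 8.152

Posterior for μ is Normal. Precision-weighted mean: (1/3.2·14.4 + 10/3.9·7.39) / (1/3.2 + 10/3.9) = 8.152.
A Normal posterior is symmetric, so mode = mean.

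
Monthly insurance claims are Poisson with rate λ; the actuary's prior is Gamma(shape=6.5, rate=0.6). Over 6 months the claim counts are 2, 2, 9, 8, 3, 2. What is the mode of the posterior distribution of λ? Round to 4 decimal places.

Σ counts = 26. Posterior: Gamma(shape = 6.5+26 = 32.5, rate = 0.6+6 = 6.6).
Mode = (α−1)/β = 31.5/6.6 = 4.7727.
Mean = α/β = 32.5/6.6 = 4.9242.
This is the posterior mode — the MAP estimate.

4.7727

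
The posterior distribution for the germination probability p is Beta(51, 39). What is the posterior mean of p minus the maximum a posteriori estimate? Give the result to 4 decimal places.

-0.0015

Mode = (51−1)/(51+39−2) = 50/88 = 0.5682.
Mean = 51/(51+39) = 51/90 = 0.5667.
Difference = 0.5667 − 0.5682 = -0.0015.
Left-skewed posterior ⇒ mean < mode.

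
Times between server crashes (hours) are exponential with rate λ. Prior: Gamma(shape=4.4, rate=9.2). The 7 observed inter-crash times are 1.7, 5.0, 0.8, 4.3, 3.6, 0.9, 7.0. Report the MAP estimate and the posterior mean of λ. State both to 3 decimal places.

Σ times = 23.3. Posterior: Gamma(shape = 4.4+7 = 11.4, rate = 9.2+23.3 = 32.5).
Mode = (α−1)/β = 10.4/32.5 = 0.320.
Mean = α/β = 11.4/32.5 = 0.351.
The mean is pulled above the mode by the posterior's right skew.

MAP = 0.320; posterior mean = 0.351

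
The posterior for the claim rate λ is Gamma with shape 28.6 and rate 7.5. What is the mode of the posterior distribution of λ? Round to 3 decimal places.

3.680

Mode = (α−1)/β = 27.6/7.5 = 3.680.
Mean = α/β = 28.6/7.5 = 3.813.
This is the posterior mode — the MAP estimate.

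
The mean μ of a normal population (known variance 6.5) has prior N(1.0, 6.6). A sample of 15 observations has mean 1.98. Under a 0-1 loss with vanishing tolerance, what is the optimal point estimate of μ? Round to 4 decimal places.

1.9196

Posterior for μ is Normal. Precision-weighted mean: (1/6.6·1.0 + 15/6.5·1.98) / (1/6.6 + 15/6.5) = 1.9196.
A Normal posterior is symmetric, so mode = mean.
This is the posterior mode — the MAP estimate.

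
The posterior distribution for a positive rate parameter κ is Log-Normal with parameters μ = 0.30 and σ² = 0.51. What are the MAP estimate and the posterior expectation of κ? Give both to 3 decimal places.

MAP = 0.811, posterior mean = 1.742

Mode = exp(μ − σ²) = exp(-0.21) = 0.811.
Mean = exp(μ + σ²/2) = exp(0.555) = 1.742.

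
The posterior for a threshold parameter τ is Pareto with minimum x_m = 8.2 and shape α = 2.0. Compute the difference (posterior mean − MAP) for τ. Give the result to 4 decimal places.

The Pareto density is strictly decreasing on [x_m, ∞), so the mode is x_m = 8.2000.
Mean = α·x_m/(α−1) = 2.0·8.2/1.0 = 16.4000.
Difference = 16.4000 − 8.2000 = 8.2000.
The mean is pulled above the mode by the posterior's right skew.

8.2000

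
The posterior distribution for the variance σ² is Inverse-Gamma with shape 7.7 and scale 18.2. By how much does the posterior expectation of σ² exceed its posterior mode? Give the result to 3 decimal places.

0.624

Mode = β/(α+1) = 18.2/8.7 = 2.092.
Mean = β/(α−1) = 18.2/6.7 = 2.716.
Difference = 2.716 − 2.092 = 0.624.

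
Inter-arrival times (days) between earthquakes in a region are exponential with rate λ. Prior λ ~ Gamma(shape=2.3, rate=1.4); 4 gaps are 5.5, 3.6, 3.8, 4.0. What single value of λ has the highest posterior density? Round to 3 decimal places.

Σ times = 16.9. Posterior: Gamma(shape = 2.3+4 = 6.3, rate = 1.4+16.9 = 18.3).
Mode = (α−1)/β = 5.3/18.3 = 0.290.
Mean = α/β = 6.3/18.3 = 0.344.
This is the posterior mode — the MAP estimate.

0.290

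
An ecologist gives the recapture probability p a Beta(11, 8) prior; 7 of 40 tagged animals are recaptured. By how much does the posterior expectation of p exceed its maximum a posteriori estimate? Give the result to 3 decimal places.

0.007

Posterior: Beta(11+7, 8+33) = Beta(18, 41).
Mode = (18−1)/(18+41−2) = 17/57 = 0.298.
Mean = 18/(18+41) = 18/59 = 0.305.
Difference = 0.305 − 0.298 = 0.007.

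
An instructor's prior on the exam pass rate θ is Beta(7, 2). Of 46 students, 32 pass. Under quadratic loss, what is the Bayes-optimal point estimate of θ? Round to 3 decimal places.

Posterior: Beta(7+32, 2+14) = Beta(39, 16).
Mode = (39−1)/(39+16−2) = 38/53 = 0.717.
Mean = 39/(39+16) = 39/55 = 0.709.
Quadratic loss ⇒ the optimal estimator is the posterior mean.

0.709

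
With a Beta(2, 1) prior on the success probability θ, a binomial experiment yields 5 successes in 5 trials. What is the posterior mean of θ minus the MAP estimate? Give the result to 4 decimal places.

-0.1250

Posterior: Beta(2+5, 1+0) = Beta(7, 1).
Since β = 1 ≤ 1 and α > 1, the Beta density is monotone increasing on [0,1]; the mode is at 1.
Mean = 7/(7+1) = 0.8750.
Difference = 0.8750 − 1.0000 = -0.1250.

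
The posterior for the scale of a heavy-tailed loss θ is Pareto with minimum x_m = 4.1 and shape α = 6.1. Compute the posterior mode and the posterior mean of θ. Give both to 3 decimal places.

The Pareto density is strictly decreasing on [x_m, ∞), so the mode is x_m = 4.100.
Mean = α·x_m/(α−1) = 6.1·4.1/5.1 = 4.904.
Mean > mode: the posterior has a right tail.

MAP = 4.100, posterior mean = 4.904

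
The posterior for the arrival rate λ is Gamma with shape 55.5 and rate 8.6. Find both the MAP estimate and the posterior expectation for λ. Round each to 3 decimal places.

MAP = 6.337, posterior mean = 6.453

Mode = (α−1)/β = 54.5/8.6 = 6.337.
Mean = α/β = 55.5/8.6 = 6.453.
The posterior is right-skewed, so the mean exceeds the mode.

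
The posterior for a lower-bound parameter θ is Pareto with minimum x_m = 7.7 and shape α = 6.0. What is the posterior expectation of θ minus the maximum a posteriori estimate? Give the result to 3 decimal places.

The Pareto density is strictly decreasing on [x_m, ∞), so the mode is x_m = 7.700.
Mean = α·x_m/(α−1) = 6.0·7.7/5.0 = 9.240.
Difference = 9.240 − 7.700 = 1.540.
Right-skewed posterior ⇒ mode < mean.

1.540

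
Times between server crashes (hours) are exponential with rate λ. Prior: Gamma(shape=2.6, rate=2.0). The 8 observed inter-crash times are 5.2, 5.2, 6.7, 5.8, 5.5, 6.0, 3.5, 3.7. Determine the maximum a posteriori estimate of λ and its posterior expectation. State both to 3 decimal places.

MAP = 0.220, posterior mean = 0.243

Σ times = 41.6. Posterior: Gamma(shape = 2.6+8 = 10.6, rate = 2.0+41.6 = 43.6).
Mode = (α−1)/β = 9.6/43.6 = 0.220.
Mean = α/β = 10.6/43.6 = 0.243.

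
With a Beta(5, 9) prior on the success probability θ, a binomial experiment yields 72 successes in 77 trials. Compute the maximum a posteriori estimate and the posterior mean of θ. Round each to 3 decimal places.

MAP: 0.854. Posterior mean: 0.846.

Posterior: Beta(5+72, 9+5) = Beta(77, 14).
Mode = (77−1)/(77+14−2) = 76/89 = 0.854.
Mean = 77/(77+14) = 77/91 = 0.846.
Mode > mean: the posterior has a left tail.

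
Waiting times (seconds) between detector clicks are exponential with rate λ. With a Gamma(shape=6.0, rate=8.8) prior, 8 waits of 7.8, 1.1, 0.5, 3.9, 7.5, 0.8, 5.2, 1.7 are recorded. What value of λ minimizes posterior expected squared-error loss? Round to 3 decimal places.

Σ times = 28.5. Posterior: Gamma(shape = 6.0+8 = 14.0, rate = 8.8+28.5 = 37.3).
Mode = (α−1)/β = 13.0/37.3 = 0.349.
Mean = α/β = 14.0/37.3 = 0.375.
Squared-error loss ⇒ the optimal estimator is the posterior mean.

0.375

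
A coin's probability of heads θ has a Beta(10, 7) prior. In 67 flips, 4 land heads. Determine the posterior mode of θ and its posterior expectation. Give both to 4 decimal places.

MAP = 0.1585; posterior mean = 0.1667

Posterior: Beta(10+4, 7+63) = Beta(14, 70).
Mode = (14−1)/(14+70−2) = 13/82 = 0.1585.
Mean = 14/(14+70) = 14/84 = 0.1667.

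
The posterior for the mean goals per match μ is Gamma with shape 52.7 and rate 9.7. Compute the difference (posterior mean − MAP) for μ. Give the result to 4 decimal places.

Mode = (α−1)/β = 51.7/9.7 = 5.3299.
Mean = α/β = 52.7/9.7 = 5.4330.
Difference = 5.4330 − 5.3299 = 0.1031.
The mean is pulled above the mode by the posterior's right skew.

0.1031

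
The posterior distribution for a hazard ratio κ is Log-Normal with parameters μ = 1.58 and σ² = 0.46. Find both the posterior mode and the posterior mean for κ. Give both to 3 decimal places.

κ_MAP = 3.065, E[κ|data] = 6.110

Mode = exp(μ − σ²) = exp(1.12) = 3.065.
Mean = exp(μ + σ²/2) = exp(1.810) = 6.110.
The mean is pulled above the mode by the posterior's right skew.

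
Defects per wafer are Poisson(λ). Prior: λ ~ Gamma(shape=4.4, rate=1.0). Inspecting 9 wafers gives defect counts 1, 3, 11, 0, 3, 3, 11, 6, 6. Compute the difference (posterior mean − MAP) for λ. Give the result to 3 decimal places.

0.100

Σ counts = 44. Posterior: Gamma(shape = 4.4+44 = 48.4, rate = 1.0+9 = 10.0).
Mode = (α−1)/β = 47.4/10.0 = 4.740.
Mean = α/β = 48.4/10.0 = 4.840.
Difference = 4.840 − 4.740 = 0.100.
The mean is pulled above the mode by the posterior's right skew.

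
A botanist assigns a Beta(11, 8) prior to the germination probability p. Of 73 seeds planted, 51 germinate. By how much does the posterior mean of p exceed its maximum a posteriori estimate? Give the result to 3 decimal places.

Posterior: Beta(11+51, 8+22) = Beta(62, 30).
Mode = (62−1)/(62+30−2) = 61/90 = 0.678.
Mean = 62/(62+30) = 62/92 = 0.674.
Difference = 0.674 − 0.678 = -0.004.
Mode > mean: the posterior has a left tail.

-0.004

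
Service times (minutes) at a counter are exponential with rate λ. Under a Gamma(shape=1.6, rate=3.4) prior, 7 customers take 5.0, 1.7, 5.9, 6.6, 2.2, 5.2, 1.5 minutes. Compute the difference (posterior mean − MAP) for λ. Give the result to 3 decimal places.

0.032

Σ times = 28.1. Posterior: Gamma(shape = 1.6+7 = 8.6, rate = 3.4+28.1 = 31.5).
Mode = (α−1)/β = 7.6/31.5 = 0.241.
Mean = α/β = 8.6/31.5 = 0.273.
Difference = 0.273 − 0.241 = 0.032.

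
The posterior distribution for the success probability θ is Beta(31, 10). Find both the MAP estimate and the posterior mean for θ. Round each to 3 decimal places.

MAP: 0.769. Posterior mean: 0.756.

Mode = (31−1)/(31+10−2) = 30/39 = 0.769.
Mean = 31/(31+10) = 31/41 = 0.756.
The posterior is left-skewed, so the mode exceeds the mean.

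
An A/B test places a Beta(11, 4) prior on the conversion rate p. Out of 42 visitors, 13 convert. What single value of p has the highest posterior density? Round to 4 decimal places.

Posterior: Beta(11+13, 4+29) = Beta(24, 33).
Mode = (24−1)/(24+33−2) = 23/55 = 0.4182.
Mean = 24/(24+33) = 24/57 = 0.4211.
This is the posterior mode — the MAP estimate.

0.4182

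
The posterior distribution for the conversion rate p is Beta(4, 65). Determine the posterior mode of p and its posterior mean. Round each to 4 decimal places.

Mode = (4−1)/(4+65−2) = 3/67 = 0.0448.
Mean = 4/(4+65) = 4/69 = 0.0580.
Right-skewed posterior ⇒ mode < mean.

MAP: 0.0448. Posterior mean: 0.0580.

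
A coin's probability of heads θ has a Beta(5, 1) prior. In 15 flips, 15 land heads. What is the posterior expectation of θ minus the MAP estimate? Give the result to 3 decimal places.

-0.048

Posterior: Beta(5+15, 1+0) = Beta(20, 1).
Since β = 1 ≤ 1 and α > 1, the Beta density is monotone increasing on [0,1]; the mode is at 1.
Mean = 20/(20+1) = 0.952.
Difference = 0.952 − 1.000 = -0.048.
The mean is pulled below the mode by the posterior's left skew.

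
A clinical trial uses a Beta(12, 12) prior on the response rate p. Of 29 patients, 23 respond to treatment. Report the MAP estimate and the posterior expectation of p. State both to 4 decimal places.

MAP estimate = 0.6667, posterior expectation = 0.6604

Posterior: Beta(12+23, 12+6) = Beta(35, 18).
Mode = (35−1)/(35+18−2) = 34/51 = 0.6667.
Mean = 35/(35+18) = 35/53 = 0.6604.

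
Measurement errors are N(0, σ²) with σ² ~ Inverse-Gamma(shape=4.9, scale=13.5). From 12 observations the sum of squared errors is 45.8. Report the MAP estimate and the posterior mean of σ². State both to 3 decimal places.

σ²_MAP = 3.059, E[σ²|data] = 3.677

Posterior: Inverse-Gamma(shape = 4.9+12/2 = 10.9, scale = 13.5+45.8/2 = 36.4).
Mode = β/(α+1) = 36.4/11.9 = 3.059.
Mean = β/(α−1) = 36.4/9.9 = 3.677.
Mean > mode: the posterior has a right tail.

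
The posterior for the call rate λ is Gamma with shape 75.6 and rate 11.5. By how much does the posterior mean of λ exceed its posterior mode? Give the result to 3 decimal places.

0.087

Mode = (α−1)/β = 74.6/11.5 = 6.487.
Mean = α/β = 75.6/11.5 = 6.574.
Difference = 6.574 − 6.487 = 0.087.
The mean is pulled above the mode by the posterior's right skew.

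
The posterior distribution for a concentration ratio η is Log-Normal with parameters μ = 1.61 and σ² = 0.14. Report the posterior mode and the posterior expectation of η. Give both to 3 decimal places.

MAP = 4.349; posterior mean = 5.366

Mode = exp(μ − σ²) = exp(1.47) = 4.349.
Mean = exp(μ + σ²/2) = exp(1.680) = 5.366.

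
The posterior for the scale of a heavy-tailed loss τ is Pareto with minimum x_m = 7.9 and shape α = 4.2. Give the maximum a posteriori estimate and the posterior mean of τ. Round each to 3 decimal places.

The Pareto density is strictly decreasing on [x_m, ∞), so the mode is x_m = 7.900.
Mean = α·x_m/(α−1) = 4.2·7.9/3.2 = 10.369.

MAP: 7.900. Posterior mean: 10.369.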